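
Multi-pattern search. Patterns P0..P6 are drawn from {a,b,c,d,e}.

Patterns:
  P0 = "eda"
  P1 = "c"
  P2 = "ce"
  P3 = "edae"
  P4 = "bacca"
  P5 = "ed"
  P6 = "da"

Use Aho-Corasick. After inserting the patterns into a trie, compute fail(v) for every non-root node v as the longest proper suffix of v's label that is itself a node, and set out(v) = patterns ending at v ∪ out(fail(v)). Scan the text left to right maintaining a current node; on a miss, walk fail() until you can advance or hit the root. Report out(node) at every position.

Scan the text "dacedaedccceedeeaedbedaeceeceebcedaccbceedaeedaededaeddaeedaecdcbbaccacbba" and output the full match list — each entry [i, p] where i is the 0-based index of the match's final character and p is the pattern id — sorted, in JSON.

Construct AC machine:
Trie (insert patterns):
  0='ε' goto b→7 c→4 d→12 e→1
  1='e' goto d→2
  2='ed' goto a→3  ←P5
  3='eda' goto e→6  ←P0
  4='c' goto e→5  ←P1
  5='ce' goto ·  ←P2
  6='edae' goto ·  ←P3
  7='b' goto a→8
  8='ba' goto c→9
  9='bac' goto c→10
  10='bacc' goto a→11
  11='bacca' goto ·  ←P4
  12='d' goto a→13
  13='da' goto ·  ←P6

BFS fail/out derivation:
  n1('e'): parent n0 fail=0; on 'e' 0 → fail=0;  out ∅∪∅=∅
  n4('c'): parent n0 fail=0; on 'c' 0 → fail=0;  out {1}∪∅={1}
  n7('b'): parent n0 fail=0; on 'b' 0 → fail=0;  out ∅∪∅=∅
  n12('d'): parent n0 fail=0; on 'd' 0 → fail=0;  out ∅∪∅=∅
  n2('ed'): parent n1 fail=0; on 'd' 0 → fail=12;  out {5}∪∅={5}
  n5('ce'): parent n4 fail=0; on 'e' 0 → fail=1;  out {2}∪∅={2}
  n8('ba'): parent n7 fail=0; on 'a' 0 → fail=0;  out ∅∪∅=∅
  n13('da'): parent n12 fail=0; on 'a' 0 → fail=0;  out {6}∪∅={6}
  n3('eda'): parent n2 fail=12; on 'a' 12 → fail=13;  out {0}∪{6}={0,6}
  n9('bac'): parent n8 fail=0; on 'c' 0 → fail=4;  out ∅∪{1}={1}
  n6('edae'): parent n3 fail=13; on 'e' 13→0 → fail=1;  out {3}∪∅={3}
  n10('bacc'): parent n9 fail=4; on 'c' 4→0 → fail=4;  out ∅∪{1}={1}
  n11('bacca'): parent n10 fail=4; on 'a' 4→0 → fail=0;  out {4}∪∅={4}

Text stream:
pos 0 'd': at 12
pos 1 'a': at 13  → match P6@[0:1]
pos 2 'c': at 4 (fail-walked)  → match P1@[2:2]
pos 3 'e': at 5  → match P2@[2:3]
pos 4 'd': at 2 (fail-walked)  → match P5@[3:4]
pos 5 'a': at 3  → match P0@[3:5],P6@[4:5]
pos 6 'e': at 6  → match P3@[3:6]
pos 7 'd': at 2 (fail-walked)  → match P5@[6:7]
pos 8 'c': at 4 (fail-walked)  → match P1@[8:8]
pos 9 'c': at 4 (fail-walked)  → match P1@[9:9]
pos 10 'c': at 4 (fail-walked)  → match P1@[10:10]
pos 11 'e': at 5  → match P2@[10:11]
pos 12 'e': at 1 (fail-walked)
pos 13 'd': at 2  → match P5@[12:13]
pos 14 'e': at 1 (fail-walked)
pos 15 'e': at 1 (fail-walked)
pos 16 'a': at 0 (fail-walked)
pos 17 'e': at 1
pos 18 'd': at 2  → match P5@[17:18]
pos 19 'b': at 7 (fail-walked)
pos 20 'e': at 1 (fail-walked)
pos 21 'd': at 2  → match P5@[20:21]
pos 22 'a': at 3  → match P0@[20:22],P6@[21:22]
pos 23 'e': at 6  → match P3@[20:23]
pos 24 'c': at 4 (fail-walked)  → match P1@[24:24]
pos 25 'e': at 5  → match P2@[24:25]
pos 26 'e': at 1 (fail-walked)
pos 27 'c': at 4 (fail-walked)  → match P1@[27:27]
pos 28 'e': at 5  → match P2@[27:28]
pos 29 'e': at 1 (fail-walked)
pos 30 'b': at 7 (fail-walked)
pos 31 'c': at 4 (fail-walked)  → match P1@[31:31]
pos 32 'e': at 5  → match P2@[31:32]
pos 33 'd': at 2 (fail-walked)  → match P5@[32:33]
pos 34 'a': at 3  → match P0@[32:34],P6@[33:34]
pos 35 'c': at 4 (fail-walked)  → match P1@[35:35]
pos 36 'c': at 4 (fail-walked)  → match P1@[36:36]
pos 37 'b': at 7 (fail-walked)
pos 38 'c': at 4 (fail-walked)  → match P1@[38:38]
pos 39 'e': at 5  → match P2@[38:39]
pos 40 'e': at 1 (fail-walked)
pos 41 'd': at 2  → match P5@[40:41]
pos 42 'a': at 3  → match P0@[40:42],P6@[41:42]
pos 43 'e': at 6  → match P3@[40:43]
pos 44 'e': at 1 (fail-walked)
pos 45 'd': at 2  → match P5@[44:45]
pos 46 'a': at 3  → match P0@[44:46],P6@[45:46]
pos 47 'e': at 6  → match P3@[44:47]
pos 48 'd': at 2 (fail-walked)  → match P5@[47:48]
pos 49 'e': at 1 (fail-walked)
pos 50 'd': at 2  → match P5@[49:50]
pos 51 'a': at 3  → match P0@[49:51],P6@[50:51]
pos 52 'e': at 6  → match P3@[49:52]
pos 53 'd': at 2 (fail-walked)  → match P5@[52:53]
pos 54 'd': at 12 (fail-walked)
pos 55 'a': at 13  → match P6@[54:55]
pos 56 'e': at 1 (fail-walked)
pos 57 'e': at 1 (fail-walked)
pos 58 'd': at 2  → match P5@[57:58]
pos 59 'a': at 3  → match P0@[57:59],P6@[58:59]
pos 60 'e': at 6  → match P3@[57:60]
pos 61 'c': at 4 (fail-walked)  → match P1@[61:61]
pos 62 'd': at 12 (fail-walked)
pos 63 'c': at 4 (fail-walked)  → match P1@[63:63]
pos 64 'b': at 7 (fail-walked)
pos 65 'b': at 7 (fail-walked)
pos 66 'a': at 8
pos 67 'c': at 9  → match P1@[67:67]
pos 68 'c': at 10  → match P1@[68:68]
pos 69 'a': at 11  → match P4@[65:69]
pos 70 'c': at 4 (fail-walked)  → match P1@[70:70]
pos 71 'b': at 7 (fail-walked)
pos 72 'b': at 7 (fail-walked)
pos 73 'a': at 8

Result: [[1,6],[2,1],[3,2],[4,5],[5,0],[5,6],[6,3],[7,5],[8,1],[9,1],[10,1],[11,2],[13,5],[18,5],[21,5],[22,0],[22,6],[23,3],[24,1],[25,2],[27,1],[28,2],[31,1],[32,2],[33,5],[34,0],[34,6],[35,1],[36,1],[38,1],[39,2],[41,5],[42,0],[42,6],[43,3],[45,5],[46,0],[46,6],[47,3],[48,5],[50,5],[51,0],[51,6],[52,3],[53,5],[55,6],[58,5],[59,0],[59,6],[60,3],[61,1],[63,1],[67,1],[68,1],[69,4],[70,1]]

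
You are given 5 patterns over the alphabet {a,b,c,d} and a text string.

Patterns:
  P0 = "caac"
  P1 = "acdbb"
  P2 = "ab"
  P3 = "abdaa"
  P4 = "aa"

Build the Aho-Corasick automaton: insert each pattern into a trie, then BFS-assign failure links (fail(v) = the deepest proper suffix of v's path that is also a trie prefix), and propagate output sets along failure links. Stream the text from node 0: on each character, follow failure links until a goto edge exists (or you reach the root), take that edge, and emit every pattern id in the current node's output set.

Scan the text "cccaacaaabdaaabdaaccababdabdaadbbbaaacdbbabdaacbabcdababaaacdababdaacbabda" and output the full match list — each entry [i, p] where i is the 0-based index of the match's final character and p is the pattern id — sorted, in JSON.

Construct AC machine:
Trie nodes:
  0='ε' goto a→5 c→1
  1='c' goto a→2
  2='ca' goto a→3
  3='caa' goto c→4
  4='caac' goto ·  ←P0
  5='a' goto a→14 b→10 c→6
  6='ac' goto d→7
  7='acd' goto b→8
  8='acdb' goto b→9
  9='acdbb' goto ·  ←P1
  10='ab' goto d→11  ←P2
  11='abd' goto a→12
  12='abda' goto a→13
  13='abdaa' goto ·  ←P3
  14='aa' goto ·  ←P4

Failure links (BFS by depth):
  n1('c'): parent n0 fail=0; on 'c' 0 → fail=0;  out ∅∪∅=∅
  n5('a'): parent n0 fail=0; on 'a' 0 → fail=0;  out ∅∪∅=∅
  n2('ca'): parent n1 fail=0; on 'a' 0 → fail=5;  out ∅∪∅=∅
  n6('ac'): parent n5 fail=0; on 'c' 0 → fail=1;  out ∅∪∅=∅
  n10('ab'): parent n5 fail=0; on 'b' 0 → fail=0;  out {2}∪∅={2}
  n14('aa'): parent n5 fail=0; on 'a' 0 → fail=5;  out {4}∪∅={4}
  n3('caa'): parent n2 fail=5; on 'a' 5 → fail=14;  out ∅∪{4}={4}
  n7('acd'): parent n6 fail=1; on 'd' 1→0 → fail=0;  out ∅∪∅=∅
  n11('abd'): parent n10 fail=0; on 'd' 0 → fail=0;  out ∅∪∅=∅
  n4('caac'): parent n3 fail=14; on 'c' 14→5 → fail=6;  out {0}∪∅={0}
  n8('acdb'): parent n7 fail=0; on 'b' 0 → fail=0;  out ∅∪∅=∅
  n12('abda'): parent n11 fail=0; on 'a' 0 → fail=5;  out ∅∪∅=∅
  n9('acdbb'): parent n8 fail=0; on 'b' 0 → fail=0;  out {1}∪∅={1}
  n13('abdaa'): parent n12 fail=5; on 'a' 5 → fail=14;  out {3}∪{4}={3,4}

Text stream:
i=0 'c': node 0→1
i=1 'c': node 1→1 ·f
i=2 'c': node 1→1 ·f
i=3 'a': node 1→2
i=4 'a': node 2→3  ** P4@[3:4]
i=5 'c': node 3→4  ** P0@[2:5]
i=6 'a': node 4→2 ·f
i=7 'a': node 2→3  ** P4@[6:7]
i=8 'a': node 3→14 ·f  ** P4@[7:8]
i=9 'b': node 14→10 ·f  ** P2@[8:9]
i=10 'd': node 10→11
i=11 'a': node 11→12
i=12 'a': node 12→13  ** P3@[8:12],P4@[11:12]
i=13 'a': node 13→14 ·f  ** P4@[12:13]
i=14 'b': node 14→10 ·f  ** P2@[13:14]
i=15 'd': node 10→11
i=16 'a': node 11→12
i=17 'a': node 12→13  ** P3@[13:17],P4@[16:17]
i=18 'c': node 13→6 ·f
i=19 'c': node 6→1 ·f
i=20 'a': node 1→2
i=21 'b': node 2→10 ·f  ** P2@[20:21]
i=22 'a': node 10→5 ·f
i=23 'b': node 5→10  ** P2@[22:23]
i=24 'd': node 10→11
i=25 'a': node 11→12
i=26 'b': node 12→10 ·f  ** P2@[25:26]
i=27 'd': node 10→11
i=28 'a': node 11→12
i=29 'a': node 12→13  ** P3@[25:29],P4@[28:29]
i=30 'd': node 13→0 ·f
i=31 'b': node 0→0
i=32 'b': node 0→0
i=33 'b': node 0→0
i=34 'a': node 0→5
i=35 'a': node 5→14  ** P4@[34:35]
i=36 'a': node 14→14 ·f  ** P4@[35:36]
i=37 'c': node 14→6 ·f
i=38 'd': node 6→7
i=39 'b': node 7→8
i=40 'b': node 8→9  ** P1@[36:40]
i=41 'a': node 9→5 ·f
i=42 'b': node 5→10  ** P2@[41:42]
i=43 'd': node 10→11
i=44 'a': node 11→12
i=45 'a': node 12→13  ** P3@[41:45],P4@[44:45]
i=46 'c': node 13→6 ·f
i=47 'b': node 6→0 ·f
i=48 'a': node 0→5
i=49 'b': node 5→10  ** P2@[48:49]
i=50 'c': node 10→1 ·f
i=51 'd': node 1→0 ·f
i=52 'a': node 0→5
i=53 'b': node 5→10  ** P2@[52:53]
i=54 'a': node 10→5 ·f
i=55 'b': node 5→10  ** P2@[54:55]
i=56 'a': node 10→5 ·f
i=57 'a': node 5→14  ** P4@[56:57]
i=58 'a': node 14→14 ·f  ** P4@[57:58]
i=59 'c': node 14→6 ·f
i=60 'd': node 6→7
i=61 'a': node 7→5 ·f
i=62 'b': node 5→10  ** P2@[61:62]
i=63 'a': node 10→5 ·f
i=64 'b': node 5→10  ** P2@[63:64]
i=65 'd': node 10→11
i=66 'a': node 11→12
i=67 'a': node 12→13  ** P3@[63:67],P4@[66:67]
i=68 'c': node 13→6 ·f
i=69 'b': node 6→0 ·f
i=70 'a': node 0→5
i=71 'b': node 5→10  ** P2@[70:71]
i=72 'd': node 10→11
i=73 'a': node 11→12

Result: [[4,4],[5,0],[7,4],[8,4],[9,2],[12,3],[12,4],[13,4],[14,2],[17,3],[17,4],[21,2],[23,2],[26,2],[29,3],[29,4],[35,4],[36,4],[40,1],[42,2],[45,3],[45,4],[49,2],[53,2],[55,2],[57,4],[58,4],[62,2],[64,2],[67,3],[67,4],[71,2]]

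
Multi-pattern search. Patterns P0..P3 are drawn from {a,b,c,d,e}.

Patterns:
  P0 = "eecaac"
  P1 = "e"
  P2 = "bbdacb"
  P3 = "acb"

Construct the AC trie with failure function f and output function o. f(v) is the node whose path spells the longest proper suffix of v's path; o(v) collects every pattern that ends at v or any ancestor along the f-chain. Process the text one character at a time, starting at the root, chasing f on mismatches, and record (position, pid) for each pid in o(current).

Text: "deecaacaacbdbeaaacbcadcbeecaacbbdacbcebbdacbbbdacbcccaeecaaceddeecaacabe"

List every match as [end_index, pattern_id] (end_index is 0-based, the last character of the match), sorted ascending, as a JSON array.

Build automaton:
Trie nodes:
  0='ε' goto a→13 b→7 e→1
  1='e' goto e→2  ←P1
  2='ee' goto c→3
  3='eec' goto a→4
  4='eeca' goto a→5
  5='eecaa' goto c→6
  6='eecaac' goto ·  ←P0
  7='b' goto b→8
  8='bb' goto d→9
  9='bbd' goto a→10
  10='bbda' goto c→11
  11='bbdac' goto b→12
  12='bbdacb' goto ·  ←P2
  13='a' goto c→14
  14='ac' goto b→15
  15='acb' goto ·  ←P3

Failure links (BFS by depth):
  fail(1) 'e': from fail(0)=0 chase 'e': 0 ⇒ 0;  out={1}∪out(0)={1}
  fail(7) 'b': from fail(0)=0 chase 'b': 0 ⇒ 0;  out=∅∪out(0)=∅
  fail(13) 'a': from fail(0)=0 chase 'a': 0 ⇒ 0;  out=∅∪out(0)=∅
  fail(2) 'ee': from fail(1)=0 chase 'e': 0 ⇒ 1;  out=∅∪out(1)={1}
  fail(8) 'bb': from fail(7)=0 chase 'b': 0 ⇒ 7;  out=∅∪out(7)=∅
  fail(14) 'ac': from fail(13)=0 chase 'c': 0 ⇒ 0;  out=∅∪out(0)=∅
  fail(3) 'eec': from fail(2)=1 chase 'c': 1→0 ⇒ 0;  out=∅∪out(0)=∅
  fail(9) 'bbd': from fail(8)=7 chase 'd': 7→0 ⇒ 0;  out=∅∪out(0)=∅
  fail(15) 'acb': from fail(14)=0 chase 'b': 0 ⇒ 7;  out={3}∪out(7)={3}
  fail(4) 'eeca': from fail(3)=0 chase 'a': 0 ⇒ 13;  out=∅∪out(13)=∅
  fail(10) 'bbda': from fail(9)=0 chase 'a': 0 ⇒ 13;  out=∅∪out(13)=∅
  fail(5) 'eecaa': from fail(4)=13 chase 'a': 13→0 ⇒ 13;  out=∅∪out(13)=∅
  fail(11) 'bbdac': from fail(10)=13 chase 'c': 13 ⇒ 14;  out=∅∪out(14)=∅
  fail(6) 'eecaac': from fail(5)=13 chase 'c': 13 ⇒ 14;  out={0}∪out(14)={0}
  fail(12) 'bbdacb': from fail(11)=14 chase 'b': 14 ⇒ 15;  out={2}∪out(15)={2,3}

Scan:
pos 0 'd': at 0
pos 1 'e': at 1  emit P1@[1:1]
pos 2 'e': at 2  emit P1@[2:2]
pos 3 'c': at 3
pos 4 'a': at 4
pos 5 'a': at 5
pos 6 'c': at 6  emit P0@[1:6]
pos 7 'a': at 13 ·f
pos 8 'a': at 13 ·f
pos 9 'c': at 14
pos 10 'b': at 15  emit P3@[8:10]
pos 11 'd': at 0 ·f
pos 12 'b': at 7
pos 13 'e': at 1 ·f  emit P1@[13:13]
pos 14 'a': at 13 ·f
pos 15 'a': at 13 ·f
pos 16 'a': at 13 ·f
pos 17 'c': at 14
pos 18 'b': at 15  emit P3@[16:18]
pos 19 'c': at 0 ·f
pos 20 'a': at 13
pos 21 'd': at 0 ·f
pos 22 'c': at 0
pos 23 'b': at 7
pos 24 'e': at 1 ·f  emit P1@[24:24]
pos 25 'e': at 2  emit P1@[25:25]
pos 26 'c': at 3
pos 27 'a': at 4
pos 28 'a': at 5
pos 29 'c': at 6  emit P0@[24:29]
pos 30 'b': at 15 ·f  emit P3@[28:30]
pos 31 'b': at 8 ·f
pos 32 'd': at 9
pos 33 'a': at 10
pos 34 'c': at 11
pos 35 'b': at 12  emit P2@[30:35],P3@[33:35]
pos 36 'c': at 0 ·f
pos 37 'e': at 1  emit P1@[37:37]
pos 38 'b': at 7 ·f
pos 39 'b': at 8
pos 40 'd': at 9
pos 41 'a': at 10
pos 42 'c': at 11
pos 43 'b': at 12  emit P2@[38:43],P3@[41:43]
pos 44 'b': at 8 ·f
pos 45 'b': at 8 ·f
pos 46 'd': at 9
pos 47 'a': at 10
pos 48 'c': at 11
pos 49 'b': at 12  emit P2@[44:49],P3@[47:49]
pos 50 'c': at 0 ·f
pos 51 'c': at 0
pos 52 'c': at 0
pos 53 'a': at 13
pos 54 'e': at 1 ·f  emit P1@[54:54]
pos 55 'e': at 2  emit P1@[55:55]
pos 56 'c': at 3
pos 57 'a': at 4
pos 58 'a': at 5
pos 59 'c': at 6  emit P0@[54:59]
pos 60 'e': at 1 ·f  emit P1@[60:60]
pos 61 'd': at 0 ·f
pos 62 'd': at 0
pos 63 'e': at 1  emit P1@[63:63]
pos 64 'e': at 2  emit P1@[64:64]
pos 65 'c': at 3
pos 66 'a': at 4
pos 67 'a': at 5
pos 68 'c': at 6  emit P0@[63:68]
pos 69 'a': at 13 ·f
pos 70 'b': at 7 ·f
pos 71 'e': at 1 ·f  emit P1@[71:71]

Matches: [[1,1],[2,1],[6,0],[10,3],[13,1],[18,3],[24,1],[25,1],[29,0],[30,3],[35,2],[35,3],[37,1],[43,2],[43,3],[49,2],[49,3],[54,1],[55,1],[59,0],[60,1],[63,1],[64,1],[68,0],[71,1]]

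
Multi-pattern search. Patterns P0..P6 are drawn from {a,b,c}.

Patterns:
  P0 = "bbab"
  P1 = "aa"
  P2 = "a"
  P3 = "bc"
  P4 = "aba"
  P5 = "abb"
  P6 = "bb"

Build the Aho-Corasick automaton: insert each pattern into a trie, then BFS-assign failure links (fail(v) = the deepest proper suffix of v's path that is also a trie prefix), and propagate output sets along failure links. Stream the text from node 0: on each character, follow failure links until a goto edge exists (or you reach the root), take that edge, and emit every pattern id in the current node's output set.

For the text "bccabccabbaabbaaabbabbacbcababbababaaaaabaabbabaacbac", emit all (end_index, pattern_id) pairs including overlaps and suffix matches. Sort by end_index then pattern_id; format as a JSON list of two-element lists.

Build automaton:
Trie (insert patterns):
  n0 'ε': a→5 b→1
  n1 'b': b→2 c→7
  n2 'bb': a→3  ←P6
  n3 'bba': b→4
  n4 'bbab': ·  ←P0
  n5 'a': a→6 b→8  ←P2
  n6 'aa': ·  ←P1
  n7 'bc': ·  ←P3
  n8 'ab': a→9 b→10
  n9 'aba': ·  ←P4
  n10 'abb': ·  ←P5

BFS fail/out derivation:
  fail(1) 'b': from fail(0)=0 chase 'b': 0 ⇒ 0;  out=∅∪out(0)=∅
  fail(5) 'a': from fail(0)=0 chase 'a': 0 ⇒ 0;  out={2}∪out(0)={2}
  fail(2) 'bb': from fail(1)=0 chase 'b': 0 ⇒ 1;  out={6}∪out(1)={6}
  fail(6) 'aa': from fail(5)=0 chase 'a': 0 ⇒ 5;  out={1}∪out(5)={1,2}
  fail(7) 'bc': from fail(1)=0 chase 'c': 0 ⇒ 0;  out={3}∪out(0)={3}
  fail(8) 'ab': from fail(5)=0 chase 'b': 0 ⇒ 1;  out=∅∪out(1)=∅
  fail(3) 'bba': from fail(2)=1 chase 'a': 1→0 ⇒ 5;  out=∅∪out(5)={2}
  fail(9) 'aba': from fail(8)=1 chase 'a': 1→0 ⇒ 5;  out={4}∪out(5)={2,4}
  fail(10) 'abb': from fail(8)=1 chase 'b': 1 ⇒ 2;  out={5}∪out(2)={5,6}
  fail(4) 'bbab': from fail(3)=5 chase 'b': 5 ⇒ 8;  out={0}∪out(8)={0}

Text stream:
pos 0 'b': at 1
pos 1 'c': at 7  ** P3@[0:1]
pos 2 'c': at 0 ·f
pos 3 'a': at 5  ** P2@[3:3]
pos 4 'b': at 8
pos 5 'c': at 7 ·f  ** P3@[4:5]
pos 6 'c': at 0 ·f
pos 7 'a': at 5  ** P2@[7:7]
pos 8 'b': at 8
pos 9 'b': at 10  ** P5@[7:9],P6@[8:9]
pos 10 'a': at 3 ·f  ** P2@[10:10]
pos 11 'a': at 6 ·f  ** P1@[10:11],P2@[11:11]
pos 12 'b': at 8 ·f
pos 13 'b': at 10  ** P5@[11:13],P6@[12:13]
pos 14 'a': at 3 ·f  ** P2@[14:14]
pos 15 'a': at 6 ·f  ** P1@[14:15],P2@[15:15]
pos 16 'a': at 6 ·f  ** P1@[15:16],P2@[16:16]
pos 17 'b': at 8 ·f
pos 18 'b': at 10  ** P5@[16:18],P6@[17:18]
pos 19 'a': at 3 ·f  ** P2@[19:19]
pos 20 'b': at 4  ** P0@[17:20]
pos 21 'b': at 10 ·f  ** P5@[19:21],P6@[20:21]
pos 22 'a': at 3 ·f  ** P2@[22:22]
pos 23 'c': at 0 ·f
pos 24 'b': at 1
pos 25 'c': at 7  ** P3@[24:25]
pos 26 'a': at 5 ·f  ** P2@[26:26]
pos 27 'b': at 8
pos 28 'a': at 9  ** P2@[28:28],P4@[26:28]
pos 29 'b': at 8 ·f
pos 30 'b': at 10  ** P5@[28:30],P6@[29:30]
pos 31 'a': at 3 ·f  ** P2@[31:31]
pos 32 'b': at 4  ** P0@[29:32]
pos 33 'a': at 9 ·f  ** P2@[33:33],P4@[31:33]
pos 34 'b': at 8 ·f
pos 35 'a': at 9  ** P2@[35:35],P4@[33:35]
pos 36 'a': at 6 ·f  ** P1@[35:36],P2@[36:36]
pos 37 'a': at 6 ·f  ** P1@[36:37],P2@[37:37]
pos 38 'a': at 6 ·f  ** P1@[37:38],P2@[38:38]
pos 39 'a': at 6 ·f  ** P1@[38:39],P2@[39:39]
pos 40 'b': at 8 ·f
pos 41 'a': at 9  ** P2@[41:41],P4@[39:41]
pos 42 'a': at 6 ·f  ** P1@[41:42],P2@[42:42]
pos 43 'b': at 8 ·f
pos 44 'b': at 10  ** P5@[42:44],P6@[43:44]
pos 45 'a': at 3 ·f  ** P2@[45:45]
pos 46 'b': at 4  ** P0@[43:46]
pos 47 'a': at 9 ·f  ** P2@[47:47],P4@[45:47]
pos 48 'a': at 6 ·f  ** P1@[47:48],P2@[48:48]
pos 49 'c': at 0 ·f
pos 50 'b': at 1
pos 51 'a': at 5 ·f  ** P2@[51:51]
pos 52 'c': at 0 ·f

Matches: [[1,3],[3,2],[5,3],[7,2],[9,5],[9,6],[10,2],[11,1],[11,2],[13,5],[13,6],[14,2],[15,1],[15,2],[16,1],[16,2],[18,5],[18,6],[19,2],[20,0],[21,5],[21,6],[22,2],[25,3],[26,2],[28,2],[28,4],[30,5],[30,6],[31,2],[32,0],[33,2],[33,4],[35,2],[35,4],[36,1],[36,2],[37,1],[37,2],[38,1],[38,2],[39,1],[39,2],[41,2],[41,4],[42,1],[42,2],[44,5],[44,6],[45,2],[46,0],[47,2],[47,4],[48,1],[48,2],[51,2]]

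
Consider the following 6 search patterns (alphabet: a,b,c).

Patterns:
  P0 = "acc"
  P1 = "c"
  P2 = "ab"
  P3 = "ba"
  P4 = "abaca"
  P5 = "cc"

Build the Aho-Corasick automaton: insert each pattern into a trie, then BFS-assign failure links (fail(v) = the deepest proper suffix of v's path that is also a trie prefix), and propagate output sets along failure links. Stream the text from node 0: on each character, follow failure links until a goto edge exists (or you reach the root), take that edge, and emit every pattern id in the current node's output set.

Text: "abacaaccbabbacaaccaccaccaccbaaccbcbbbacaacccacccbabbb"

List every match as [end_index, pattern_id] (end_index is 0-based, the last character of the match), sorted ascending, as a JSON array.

Build:
Trie nodes:
  0='ε' goto a→1 b→6 c→4
  1='a' goto b→5 c→2
  2='ac' goto c→3
  3='acc' goto ·  [P0 ends]
  4='c' goto c→11  [P1 ends]
  5='ab' goto a→8  [P2 ends]
  6='b' goto a→7
  7='ba' goto ·  [P3 ends]
  8='aba' goto c→9
  9='abac' goto a→10
  10='abaca' goto ·  [P4 ends]
  11='cc' goto ·  [P5 ends]

BFS fail/out derivation:
  n1('a'): parent n0 fail=0; on 'a' 0 → fail=0;  out ∅∪∅=∅
  n4('c'): parent n0 fail=0; on 'c' 0 → fail=0;  out {1}∪∅={1}
  n6('b'): parent n0 fail=0; on 'b' 0 → fail=0;  out ∅∪∅=∅
  n2('ac'): parent n1 fail=0; on 'c' 0 → fail=4;  out ∅∪{1}={1}
  n5('ab'): parent n1 fail=0; on 'b' 0 → fail=6;  out {2}∪∅={2}
  n7('ba'): parent n6 fail=0; on 'a' 0 → fail=1;  out {3}∪∅={3}
  n11('cc'): parent n4 fail=0; on 'c' 0 → fail=4;  out {5}∪{1}={1,5}
  n3('acc'): parent n2 fail=4; on 'c' 4 → fail=11;  out {0}∪{1,5}={0,1,5}
  n8('aba'): parent n5 fail=6; on 'a' 6 → fail=7;  out ∅∪{3}={3}
  n9('abac'): parent n8 fail=7; on 'c' 7→1 → fail=2;  out ∅∪{1}={1}
  n10('abaca'): parent n9 fail=2; on 'a' 2→4→0 → fail=1;  out {4}∪∅={4}

Scan:
[0] read 'a'  n0⇒n1
[1] read 'b'  n1⇒n5  → match P2@[0:1]
[2] read 'a'  n5⇒n8  → match P3@[1:2]
[3] read 'c'  n8⇒n9  → match P1@[3:3]
[4] read 'a'  n9⇒n10  → match P4@[0:4]
[5] read 'a'  n10⇒n1 (fail-walked)
[6] read 'c'  n1⇒n2  → match P1@[6:6]
[7] read 'c'  n2⇒n3  → match P0@[5:7],P1@[7:7],P5@[6:7]
[8] read 'b'  n3⇒n6 (fail-walked)
[9] read 'a'  n6⇒n7  → match P3@[8:9]
[10] read 'b'  n7⇒n5 (fail-walked)  → match P2@[9:10]
[11] read 'b'  n5⇒n6 (fail-walked)
[12] read 'a'  n6⇒n7  → match P3@[11:12]
[13] read 'c'  n7⇒n2 (fail-walked)  → match P1@[13:13]
[14] read 'a'  n2⇒n1 (fail-walked)
[15] read 'a'  n1⇒n1 (fail-walked)
[16] read 'c'  n1⇒n2  → match P1@[16:16]
[17] read 'c'  n2⇒n3  → match P0@[15:17],P1@[17:17],P5@[16:17]
[18] read 'a'  n3⇒n1 (fail-walked)
[19] read 'c'  n1⇒n2  → match P1@[19:19]
[20] read 'c'  n2⇒n3  → match P0@[18:20],P1@[20:20],P5@[19:20]
[21] read 'a'  n3⇒n1 (fail-walked)
[22] read 'c'  n1⇒n2  → match P1@[22:22]
[23] read 'c'  n2⇒n3  → match P0@[21:23],P1@[23:23],P5@[22:23]
[24] read 'a'  n3⇒n1 (fail-walked)
[25] read 'c'  n1⇒n2  → match P1@[25:25]
[26] read 'c'  n2⇒n3  → match P0@[24:26],P1@[26:26],P5@[25:26]
[27] read 'b'  n3⇒n6 (fail-walked)
[28] read 'a'  n6⇒n7  → match P3@[27:28]
[29] read 'a'  n7⇒n1 (fail-walked)
[30] read 'c'  n1⇒n2  → match P1@[30:30]
[31] read 'c'  n2⇒n3  → match P0@[29:31],P1@[31:31],P5@[30:31]
[32] read 'b'  n3⇒n6 (fail-walked)
[33] read 'c'  n6⇒n4 (fail-walked)  → match P1@[33:33]
[34] read 'b'  n4⇒n6 (fail-walked)
[35] read 'b'  n6⇒n6 (fail-walked)
[36] read 'b'  n6⇒n6 (fail-walked)
[37] read 'a'  n6⇒n7  → match P3@[36:37]
[38] read 'c'  n7⇒n2 (fail-walked)  → match P1@[38:38]
[39] read 'a'  n2⇒n1 (fail-walked)
[40] read 'a'  n1⇒n1 (fail-walked)
[41] read 'c'  n1⇒n2  → match P1@[41:41]
[42] read 'c'  n2⇒n3  → match P0@[40:42],P1@[42:42],P5@[41:42]
[43] read 'c'  n3⇒n11 (fail-walked)  → match P1@[43:43],P5@[42:43]
[44] read 'a'  n11⇒n1 (fail-walked)
[45] read 'c'  n1⇒n2  → match P1@[45:45]
[46] read 'c'  n2⇒n3  → match P0@[44:46],P1@[46:46],P5@[45:46]
[47] read 'c'  n3⇒n11 (fail-walked)  → match P1@[47:47],P5@[46:47]
[48] read 'b'  n11⇒n6 (fail-walked)
[49] read 'a'  n6⇒n7  → match P3@[48:49]
[50] read 'b'  n7⇒n5 (fail-walked)  → match P2@[49:50]
[51] read 'b'  n5⇒n6 (fail-walked)
[52] read 'b'  n6⇒n6 (fail-walked)

Matches: [[1,2],[2,3],[3,1],[4,4],[6,1],[7,0],[7,1],[7,5],[9,3],[10,2],[12,3],[13,1],[16,1],[17,0],[17,1],[17,5],[19,1],[20,0],[20,1],[20,5],[22,1],[23,0],[23,1],[23,5],[25,1],[26,0],[26,1],[26,5],[28,3],[30,1],[31,0],[31,1],[31,5],[33,1],[37,3],[38,1],[41,1],[42,0],[42,1],[42,5],[43,1],[43,5],[45,1],[46,0],[46,1],[46,5],[47,1],[47,5],[49,3],[50,2]]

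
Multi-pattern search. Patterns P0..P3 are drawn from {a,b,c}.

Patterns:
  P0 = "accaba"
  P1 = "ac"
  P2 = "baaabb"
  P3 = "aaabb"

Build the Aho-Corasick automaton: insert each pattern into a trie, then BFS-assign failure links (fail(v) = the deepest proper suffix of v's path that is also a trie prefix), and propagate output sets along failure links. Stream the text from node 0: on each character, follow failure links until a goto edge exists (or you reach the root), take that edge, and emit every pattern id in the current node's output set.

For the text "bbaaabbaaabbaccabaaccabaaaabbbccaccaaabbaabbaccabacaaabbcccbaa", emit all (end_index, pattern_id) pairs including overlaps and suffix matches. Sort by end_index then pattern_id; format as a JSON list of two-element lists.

Build:
Trie nodes:
  0='ε' goto a→1 b→7
  1='a' goto a→13 c→2
  2='ac' goto c→3  ←P1
  3='acc' goto a→4
  4='acca' goto b→5
  5='accab' goto a→6
  6='accaba' goto ·  ←P0
  7='b' goto a→8
  8='ba' goto a→9
  9='baa' goto a→10
  10='baaa' goto b→11
  11='baaab' goto b→12
  12='baaabb' goto ·  ←P2
  13='aa' goto a→14
  14='aaa' goto b→15
  15='aaab' goto b→16
  16='aaabb' goto ·  ←P3

BFS fail/out derivation:
  fail(1) 'a': from fail(0)=0 chase 'a': 0 ⇒ 0;  out=∅∪out(0)=∅
  fail(7) 'b': from fail(0)=0 chase 'b': 0 ⇒ 0;  out=∅∪out(0)=∅
  fail(2) 'ac': from fail(1)=0 chase 'c': 0 ⇒ 0;  out={1}∪out(0)={1}
  fail(8) 'ba': from fail(7)=0 chase 'a': 0 ⇒ 1;  out=∅∪out(1)=∅
  fail(13) 'aa': from fail(1)=0 chase 'a': 0 ⇒ 1;  out=∅∪out(1)=∅
  fail(3) 'acc': from fail(2)=0 chase 'c': 0 ⇒ 0;  out=∅∪out(0)=∅
  fail(9) 'baa': from fail(8)=1 chase 'a': 1 ⇒ 13;  out=∅∪out(13)=∅
  fail(14) 'aaa': from fail(13)=1 chase 'a': 1 ⇒ 13;  out=∅∪out(13)=∅
  fail(4) 'acca': from fail(3)=0 chase 'a': 0 ⇒ 1;  out=∅∪out(1)=∅
  fail(10) 'baaa': from fail(9)=13 chase 'a': 13 ⇒ 14;  out=∅∪out(14)=∅
  fail(15) 'aaab': from fail(14)=13 chase 'b': 13→1→0 ⇒ 7;  out=∅∪out(7)=∅
  fail(5) 'accab': from fail(4)=1 chase 'b': 1→0 ⇒ 7;  out=∅∪out(7)=∅
  fail(11) 'baaab': from fail(10)=14 chase 'b': 14 ⇒ 15;  out=∅∪out(15)=∅
  fail(16) 'aaabb': from fail(15)=7 chase 'b': 7→0 ⇒ 7;  out={3}∪out(7)={3}
  fail(6) 'accaba': from fail(5)=7 chase 'a': 7 ⇒ 8;  out={0}∪out(8)={0}
  fail(12) 'baaabb': from fail(11)=15 chase 'b': 15 ⇒ 16;  out={2}∪out(16)={2,3}

Scan:
i=0 'b': node 0→7
i=1 'b': node 7→7 (via fail)
i=2 'a': node 7→8
i=3 'a': node 8→9
i=4 'a': node 9→10
i=5 'b': node 10→11
i=6 'b': node 11→12  emit P2@[1:6],P3@[2:6]
i=7 'a': node 12→8 (via fail)
i=8 'a': node 8→9
i=9 'a': node 9→10
i=10 'b': node 10→11
i=11 'b': node 11→12  emit P2@[6:11],P3@[7:11]
i=12 'a': node 12→8 (via fail)
i=13 'c': node 8→2 (via fail)  emit P1@[12:13]
i=14 'c': node 2→3
i=15 'a': node 3→4
i=16 'b': node 4→5
i=17 'a': node 5→6  emit P0@[12:17]
i=18 'a': node 6→9 (via fail)
i=19 'c': node 9→2 (via fail)  emit P1@[18:19]
i=20 'c': node 2→3
i=21 'a': node 3→4
i=22 'b': node 4→5
i=23 'a': node 5→6  emit P0@[18:23]
i=24 'a': node 6→9 (via fail)
i=25 'a': node 9→10
i=26 'a': node 10→14 (via fail)
i=27 'b': node 14→15
i=28 'b': node 15→16  emit P3@[24:28]
i=29 'b': node 16→7 (via fail)
i=30 'c': node 7→0 (via fail)
i=31 'c': node 0→0
i=32 'a': node 0→1
i=33 'c': node 1→2  emit P1@[32:33]
i=34 'c': node 2→3
i=35 'a': node 3→4
i=36 'a': node 4→13 (via fail)
i=37 'a': node 13→14
i=38 'b': node 14→15
i=39 'b': node 15→16  emit P3@[35:39]
i=40 'a': node 16→8 (via fail)
i=41 'a': node 8→9
i=42 'b': node 9→7 (via fail)
i=43 'b': node 7→7 (via fail)
i=44 'a': node 7→8
i=45 'c': node 8→2 (via fail)  emit P1@[44:45]
i=46 'c': node 2→3
i=47 'a': node 3→4
i=48 'b': node 4→5
i=49 'a': node 5→6  emit P0@[44:49]
i=50 'c': node 6→2 (via fail)  emit P1@[49:50]
i=51 'a': node 2→1 (via fail)
i=52 'a': node 1→13
i=53 'a': node 13→14
i=54 'b': node 14→15
i=55 'b': node 15→16  emit P3@[51:55]
i=56 'c': node 16→0 (via fail)
i=57 'c': node 0→0
i=58 'c': node 0→0
i=59 'b': node 0→7
i=60 'a': node 7→8
i=61 'a': node 8→9

All matches (sorted): [[6,2],[6,3],[11,2],[11,3],[13,1],[17,0],[19,1],[23,0],[28,3],[33,1],[39,3],[45,1],[49,0],[50,1],[55,3]]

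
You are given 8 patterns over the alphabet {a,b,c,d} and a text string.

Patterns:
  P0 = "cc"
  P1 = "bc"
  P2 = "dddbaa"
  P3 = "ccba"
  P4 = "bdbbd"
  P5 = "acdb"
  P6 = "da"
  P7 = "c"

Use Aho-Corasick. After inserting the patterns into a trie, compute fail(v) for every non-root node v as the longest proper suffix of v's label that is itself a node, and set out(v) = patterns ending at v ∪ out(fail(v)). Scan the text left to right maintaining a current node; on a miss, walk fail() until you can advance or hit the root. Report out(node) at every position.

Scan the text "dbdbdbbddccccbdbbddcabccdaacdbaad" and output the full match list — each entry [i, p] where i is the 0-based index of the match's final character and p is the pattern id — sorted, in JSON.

Construct AC machine:
Trie nodes:
  n0 'ε': a→17 b→3 c→1 d→5
  n1 'c': c→2  ←P7
  n2 'cc': b→11  ←P0
  n3 'b': c→4 d→13
  n4 'bc': ·  ←P1
  n5 'd': a→21 d→6
  n6 'dd': d→7
  n7 'ddd': b→8
  n8 'dddb': a→9
  n9 'dddba': a→10
  n10 'dddbaa': ·  ←P2
  n11 'ccb': a→12
  n12 'ccba': ·  ←P3
  n13 'bd': b→14
  n14 'bdb': b→15
  n15 'bdbb': d→16
  n16 'bdbbd': ·  ←P4
  n17 'a': c→18
  n18 'ac': d→19
  n19 'acd': b→20
  n20 'acdb': ·  ←P5
  n21 'da': ·  ←P6

BFS fail/out derivation:
  n1('c'): parent n0 fail=0; on 'c' 0 → fail=0;  out {7}∪∅={7}
  n3('b'): parent n0 fail=0; on 'b' 0 → fail=0;  out ∅∪∅=∅
  n5('d'): parent n0 fail=0; on 'd' 0 → fail=0;  out ∅∪∅=∅
  n17('a'): parent n0 fail=0; on 'a' 0 → fail=0;  out ∅∪∅=∅
  n2('cc'): parent n1 fail=0; on 'c' 0 → fail=1;  out {0}∪{7}={0,7}
  n4('bc'): parent n3 fail=0; on 'c' 0 → fail=1;  out {1}∪{7}={1,7}
  n6('dd'): parent n5 fail=0; on 'd' 0 → fail=5;  out ∅∪∅=∅
  n13('bd'): parent n3 fail=0; on 'd' 0 → fail=5;  out ∅∪∅=∅
  n18('ac'): parent n17 fail=0; on 'c' 0 → fail=1;  out ∅∪{7}={7}
  n21('da'): parent n5 fail=0; on 'a' 0 → fail=17;  out {6}∪∅={6}
  n7('ddd'): parent n6 fail=5; on 'd' 5 → fail=6;  out ∅∪∅=∅
  n11('ccb'): parent n2 fail=1; on 'b' 1→0 → fail=3;  out ∅∪∅=∅
  n14('bdb'): parent n13 fail=5; on 'b' 5→0 → fail=3;  out ∅∪∅=∅
  n19('acd'): parent n18 fail=1; on 'd' 1→0 → fail=5;  out ∅∪∅=∅
  n8('dddb'): parent n7 fail=6; on 'b' 6→5→0 → fail=3;  out ∅∪∅=∅
  n12('ccba'): parent n11 fail=3; on 'a' 3→0 → fail=17;  out {3}∪∅={3}
  n15('bdbb'): parent n14 fail=3; on 'b' 3→0 → fail=3;  out ∅∪∅=∅
  n20('acdb'): parent n19 fail=5; on 'b' 5→0 → fail=3;  out {5}∪∅={5}
  n9('dddba'): parent n8 fail=3; on 'a' 3→0 → fail=17;  out ∅∪∅=∅
  n16('bdbbd'): parent n15 fail=3; on 'd' 3 → fail=13;  out {4}∪∅={4}
  n10('dddbaa'): parent n9 fail=17; on 'a' 17→0 → fail=17;  out {2}∪∅={2}

Text stream:
i=0 'd': node 0→5
i=1 'b': node 5→3 (via fail)
i=2 'd': node 3→13
i=3 'b': node 13→14
i=4 'd': node 14→13 (via fail)
i=5 'b': node 13→14
i=6 'b': node 14→15
i=7 'd': node 15→16  ** P4@[3:7]
i=8 'd': node 16→6 (via fail)
i=9 'c': node 6→1 (via fail)  ** P7@[9:9]
i=10 'c': node 1→2  ** P0@[9:10],P7@[10:10]
i=11 'c': node 2→2 (via fail)  ** P0@[10:11],P7@[11:11]
i=12 'c': node 2→2 (via fail)  ** P0@[11:12],P7@[12:12]
i=13 'b': node 2→11
i=14 'd': node 11→13 (via fail)
i=15 'b': node 13→14
i=16 'b': node 14→15
i=17 'd': node 15→16  ** P4@[13:17]
i=18 'd': node 16→6 (via fail)
i=19 'c': node 6→1 (via fail)  ** P7@[19:19]
i=20 'a': node 1→17 (via fail)
i=21 'b': node 17→3 (via fail)
i=22 'c': node 3→4  ** P1@[21:22],P7@[22:22]
i=23 'c': node 4→2 (via fail)  ** P0@[22:23],P7@[23:23]
i=24 'd': node 2→5 (via fail)
i=25 'a': node 5→21  ** P6@[24:25]
i=26 'a': node 21→17 (via fail)
i=27 'c': node 17→18  ** P7@[27:27]
i=28 'd': node 18→19
i=29 'b': node 19→20  ** P5@[26:29]
i=30 'a': node 20→17 (via fail)
i=31 'a': node 17→17 (via fail)
i=32 'd': node 17→5 (via fail)

Result: [[7,4],[9,7],[10,0],[10,7],[11,0],[11,7],[12,0],[12,7],[17,4],[19,7],[22,1],[22,7],[23,0],[23,7],[25,6],[27,7],[29,5]]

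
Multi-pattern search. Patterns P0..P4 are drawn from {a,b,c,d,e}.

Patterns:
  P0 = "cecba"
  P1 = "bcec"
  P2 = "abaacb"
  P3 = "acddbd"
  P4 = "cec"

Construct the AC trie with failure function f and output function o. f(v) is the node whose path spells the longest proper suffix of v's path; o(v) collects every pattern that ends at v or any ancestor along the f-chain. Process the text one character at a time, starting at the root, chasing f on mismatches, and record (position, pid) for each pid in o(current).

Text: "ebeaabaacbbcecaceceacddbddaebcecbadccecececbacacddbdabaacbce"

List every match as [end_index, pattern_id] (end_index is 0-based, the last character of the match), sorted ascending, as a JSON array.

Build:
Trie nodes:
  n0 'ε': a→10 b→6 c→1
  n1 'c': e→2
  n2 'ce': c→3
  n3 'cec': b→4  ←P4
  n4 'cecb': a→5
  n5 'cecba': ·  ←P0
  n6 'b': c→7
  n7 'bc': e→8
  n8 'bce': c→9
  n9 'bcec': ·  ←P1
  n10 'a': b→11 c→16
  n11 'ab': a→12
  n12 'aba': a→13
  n13 'abaa': c→14
  n14 'abaac': b→15
  n15 'abaacb': ·  ←P2
  n16 'ac': d→17
  n17 'acd': d→18
  n18 'acdd': b→19
  n19 'acddb': d→20
  n20 'acddbd': ·  ←P3

BFS fail/out derivation:
  n1('c'): parent n0 fail=0; on 'c' 0 → fail=0;  out ∅∪∅=∅
  n6('b'): parent n0 fail=0; on 'b' 0 → fail=0;  out ∅∪∅=∅
  n10('a'): parent n0 fail=0; on 'a' 0 → fail=0;  out ∅∪∅=∅
  n2('ce'): parent n1 fail=0; on 'e' 0 → fail=0;  out ∅∪∅=∅
  n7('bc'): parent n6 fail=0; on 'c' 0 → fail=1;  out ∅∪∅=∅
  n11('ab'): parent n10 fail=0; on 'b' 0 → fail=6;  out ∅∪∅=∅
  n16('ac'): parent n10 fail=0; on 'c' 0 → fail=1;  out ∅∪∅=∅
  n3('cec'): parent n2 fail=0; on 'c' 0 → fail=1;  out {4}∪∅={4}
  n8('bce'): parent n7 fail=1; on 'e' 1 → fail=2;  out ∅∪∅=∅
  n12('aba'): parent n11 fail=6; on 'a' 6→0 → fail=10;  out ∅∪∅=∅
  n17('acd'): parent n16 fail=1; on 'd' 1→0 → fail=0;  out ∅∪∅=∅
  n4('cecb'): parent n3 fail=1; on 'b' 1→0 → fail=6;  out ∅∪∅=∅
  n9('bcec'): parent n8 fail=2; on 'c' 2 → fail=3;  out {1}∪{4}={1,4}
  n13('abaa'): parent n12 fail=10; on 'a' 10→0 → fail=10;  out ∅∪∅=∅
  n18('acdd'): parent n17 fail=0; on 'd' 0 → fail=0;  out ∅∪∅=∅
  n5('cecba'): parent n4 fail=6; on 'a' 6→0 → fail=10;  out {0}∪∅={0}
  n14('abaac'): parent n13 fail=10; on 'c' 10 → fail=16;  out ∅∪∅=∅
  n19('acddb'): parent n18 fail=0; on 'b' 0 → fail=6;  out ∅∪∅=∅
  n15('abaacb'): parent n14 fail=16; on 'b' 16→1→0 → fail=6;  out {2}∪∅={2}
  n20('acddbd'): parent n19 fail=6; on 'd' 6→0 → fail=0;  out {3}∪∅={3}

Run:
[0] read 'e'  n0⇒n0
[1] read 'b'  n0⇒n6
[2] read 'e'  n6⇒n0 (fail-walked)
[3] read 'a'  n0⇒n10
[4] read 'a'  n10⇒n10 (fail-walked)
[5] read 'b'  n10⇒n11
[6] read 'a'  n11⇒n12
[7] read 'a'  n12⇒n13
[8] read 'c'  n13⇒n14
[9] read 'b'  n14⇒n15  emit P2@[4:9]
[10] read 'b'  n15⇒n6 (fail-walked)
[11] read 'c'  n6⇒n7
[12] read 'e'  n7⇒n8
[13] read 'c'  n8⇒n9  emit P1@[10:13],P4@[11:13]
[14] read 'a'  n9⇒n10 (fail-walked)
[15] read 'c'  n10⇒n16
[16] read 'e'  n16⇒n2 (fail-walked)
[17] read 'c'  n2⇒n3  emit P4@[15:17]
[18] read 'e'  n3⇒n2 (fail-walked)
[19] read 'a'  n2⇒n10 (fail-walked)
[20] read 'c'  n10⇒n16
[21] read 'd'  n16⇒n17
[22] read 'd'  n17⇒n18
[23] read 'b'  n18⇒n19
[24] read 'd'  n19⇒n20  emit P3@[19:24]
[25] read 'd'  n20⇒n0 (fail-walked)
[26] read 'a'  n0⇒n10
[27] read 'e'  n10⇒n0 (fail-walked)
[28] read 'b'  n0⇒n6
[29] read 'c'  n6⇒n7
[30] read 'e'  n7⇒n8
[31] read 'c'  n8⇒n9  emit P1@[28:31],P4@[29:31]
[32] read 'b'  n9⇒n4 (fail-walked)
[33] read 'a'  n4⇒n5  emit P0@[29:33]
[34] read 'd'  n5⇒n0 (fail-walked)
[35] read 'c'  n0⇒n1
[36] read 'c'  n1⇒n1 (fail-walked)
[37] read 'e'  n1⇒n2
[38] read 'c'  n2⇒n3  emit P4@[36:38]
[39] read 'e'  n3⇒n2 (fail-walked)
[40] read 'c'  n2⇒n3  emit P4@[38:40]
[41] read 'e'  n3⇒n2 (fail-walked)
[42] read 'c'  n2⇒n3  emit P4@[40:42]
[43] read 'b'  n3⇒n4
[44] read 'a'  n4⇒n5  emit P0@[40:44]
[45] read 'c'  n5⇒n16 (fail-walked)
[46] read 'a'  n16⇒n10 (fail-walked)
[47] read 'c'  n10⇒n16
[48] read 'd'  n16⇒n17
[49] read 'd'  n17⇒n18
[50] read 'b'  n18⇒n19
[51] read 'd'  n19⇒n20  emit P3@[46:51]
[52] read 'a'  n20⇒n10 (fail-walked)
[53] read 'b'  n10⇒n11
[54] read 'a'  n11⇒n12
[55] read 'a'  n12⇒n13
[56] read 'c'  n13⇒n14
[57] read 'b'  n14⇒n15  emit P2@[52:57]
[58] read 'c'  n15⇒n7 (fail-walked)
[59] read 'e'  n7⇒n8

Matches: [[9,2],[13,1],[13,4],[17,4],[24,3],[31,1],[31,4],[33,0],[38,4],[40,4],[42,4],[44,0],[51,3],[57,2]]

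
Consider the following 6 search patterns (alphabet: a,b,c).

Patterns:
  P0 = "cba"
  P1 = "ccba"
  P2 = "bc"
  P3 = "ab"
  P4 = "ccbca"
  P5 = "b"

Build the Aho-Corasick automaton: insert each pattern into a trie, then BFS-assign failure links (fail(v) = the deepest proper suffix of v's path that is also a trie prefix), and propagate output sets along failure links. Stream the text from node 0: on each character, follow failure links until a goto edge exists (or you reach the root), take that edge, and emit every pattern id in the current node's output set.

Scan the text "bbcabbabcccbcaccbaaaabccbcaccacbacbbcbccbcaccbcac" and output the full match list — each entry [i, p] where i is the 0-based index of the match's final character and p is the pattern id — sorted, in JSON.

Construct AC machine:
Trie nodes:
  0='ε' goto a→9 b→7 c→1
  1='c' goto b→2 c→4
  2='cb' goto a→3
  3='cba' goto ·  ←P0
  4='cc' goto b→5
  5='ccb' goto a→6 c→11
  6='ccba' goto ·  ←P1
  7='b' goto c→8  ←P5
  8='bc' goto ·  ←P2
  9='a' goto b→10
  10='ab' goto ·  ←P3
  11='ccbc' goto a→12
  12='ccbca' goto ·  ←P4

Failure links (BFS by depth):
  fail(1) 'c': from fail(0)=0 chase 'c': 0 ⇒ 0;  out=∅∪out(0)=∅
  fail(7) 'b': from fail(0)=0 chase 'b': 0 ⇒ 0;  out={5}∪out(0)={5}
  fail(9) 'a': from fail(0)=0 chase 'a': 0 ⇒ 0;  out=∅∪out(0)=∅
  fail(2) 'cb': from fail(1)=0 chase 'b': 0 ⇒ 7;  out=∅∪out(7)={5}
  fail(4) 'cc': from fail(1)=0 chase 'c': 0 ⇒ 1;  out=∅∪out(1)=∅
  fail(8) 'bc': from fail(7)=0 chase 'c': 0 ⇒ 1;  out={2}∪out(1)={2}
  fail(10) 'ab': from fail(9)=0 chase 'b': 0 ⇒ 7;  out={3}∪out(7)={3,5}
  fail(3) 'cba': from fail(2)=7 chase 'a': 7→0 ⇒ 9;  out={0}∪out(9)={0}
  fail(5) 'ccb': from fail(4)=1 chase 'b': 1 ⇒ 2;  out=∅∪out(2)={5}
  fail(6) 'ccba': from fail(5)=2 chase 'a': 2 ⇒ 3;  out={1}∪out(3)={0,1}
  fail(11) 'ccbc': from fail(5)=2 chase 'c': 2→7 ⇒ 8;  out=∅∪out(8)={2}
  fail(12) 'ccbca': from fail(11)=8 chase 'a': 8→1→0 ⇒ 9;  out={4}∪out(9)={4}

Scan:
i=0 'b': node 0→7  emit P5@[0:0]
i=1 'b': node 7→7 ·f  emit P5@[1:1]
i=2 'c': node 7→8  emit P2@[1:2]
i=3 'a': node 8→9 ·f
i=4 'b': node 9→10  emit P3@[3:4],P5@[4:4]
i=5 'b': node 10→7 ·f  emit P5@[5:5]
i=6 'a': node 7→9 ·f
i=7 'b': node 9→10  emit P3@[6:7],P5@[7:7]
i=8 'c': node 10→8 ·f  emit P2@[7:8]
i=9 'c': node 8→4 ·f
i=10 'c': node 4→4 ·f
i=11 'b': node 4→5  emit P5@[11:11]
i=12 'c': node 5→11  emit P2@[11:12]
i=13 'a': node 11→12  emit P4@[9:13]
i=14 'c': node 12→1 ·f
i=15 'c': node 1→4
i=16 'b': node 4→5  emit P5@[16:16]
i=17 'a': node 5→6  emit P0@[15:17],P1@[14:17]
i=18 'a': node 6→9 ·f
i=19 'a': node 9→9 ·f
i=20 'a': node 9→9 ·f
i=21 'b': node 9→10  emit P3@[20:21],P5@[21:21]
i=22 'c': node 10→8 ·f  emit P2@[21:22]
i=23 'c': node 8→4 ·f
i=24 'b': node 4→5  emit P5@[24:24]
i=25 'c': node 5→11  emit P2@[24:25]
i=26 'a': node 11→12  emit P4@[22:26]
i=27 'c': node 12→1 ·f
i=28 'c': node 1→4
i=29 'a': node 4→9 ·f
i=30 'c': node 9→1 ·f
i=31 'b': node 1→2  emit P5@[31:31]
i=32 'a': node 2→3  emit P0@[30:32]
i=33 'c': node 3→1 ·f
i=34 'b': node 1→2  emit P5@[34:34]
i=35 'b': node 2→7 ·f  emit P5@[35:35]
i=36 'c': node 7→8  emit P2@[35:36]
i=37 'b': node 8→2 ·f  emit P5@[37:37]
i=38 'c': node 2→8 ·f  emit P2@[37:38]
i=39 'c': node 8→4 ·f
i=40 'b': node 4→5  emit P5@[40:40]
i=41 'c': node 5→11  emit P2@[40:41]
i=42 'a': node 11→12  emit P4@[38:42]
i=43 'c': node 12→1 ·f
i=44 'c': node 1→4
i=45 'b': node 4→5  emit P5@[45:45]
i=46 'c': node 5→11  emit P2@[45:46]
i=47 'a': node 11→12  emit P4@[43:47]
i=48 'c': node 12→1 ·f

Matches: [[0,5],[1,5],[2,2],[4,3],[4,5],[5,5],[7,3],[7,5],[8,2],[11,5],[12,2],[13,4],[16,5],[17,0],[17,1],[21,3],[21,5],[22,2],[24,5],[25,2],[26,4],[31,5],[32,0],[34,5],[35,5],[36,2],[37,5],[38,2],[40,5],[41,2],[42,4],[45,5],[46,2],[47,4]]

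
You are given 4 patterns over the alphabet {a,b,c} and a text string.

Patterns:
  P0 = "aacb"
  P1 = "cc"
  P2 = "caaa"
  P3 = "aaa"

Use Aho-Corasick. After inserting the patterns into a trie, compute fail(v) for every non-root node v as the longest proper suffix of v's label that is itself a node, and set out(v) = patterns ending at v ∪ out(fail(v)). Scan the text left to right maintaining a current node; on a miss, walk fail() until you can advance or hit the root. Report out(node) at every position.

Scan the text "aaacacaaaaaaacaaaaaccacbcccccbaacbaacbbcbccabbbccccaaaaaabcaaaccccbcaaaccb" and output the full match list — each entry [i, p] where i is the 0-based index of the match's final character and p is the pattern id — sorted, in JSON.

Build automaton:
Trie (insert patterns):
  0='ε' goto a→1 c→5
  1='a' goto a→2
  2='aa' goto a→10 c→3
  3='aac' goto b→4
  4='aacb' goto ·  [P0 ends]
  5='c' goto a→7 c→6
  6='cc' goto ·  [P1 ends]
  7='ca' goto a→8
  8='caa' goto a→9
  9='caaa' goto ·  [P2 ends]
  10='aaa' goto ·  [P3 ends]

BFS fail/out derivation:
  fail(1) 'a': from fail(0)=0 chase 'a': 0 ⇒ 0;  out=∅∪out(0)=∅
  fail(5) 'c': from fail(0)=0 chase 'c': 0 ⇒ 0;  out=∅∪out(0)=∅
  fail(2) 'aa': from fail(1)=0 chase 'a': 0 ⇒ 1;  out=∅∪out(1)=∅
  fail(6) 'cc': from fail(5)=0 chase 'c': 0 ⇒ 5;  out={1}∪out(5)={1}
  fail(7) 'ca': from fail(5)=0 chase 'a': 0 ⇒ 1;  out=∅∪out(1)=∅
  fail(3) 'aac': from fail(2)=1 chase 'c': 1→0 ⇒ 5;  out=∅∪out(5)=∅
  fail(8) 'caa': from fail(7)=1 chase 'a': 1 ⇒ 2;  out=∅∪out(2)=∅
  fail(10) 'aaa': from fail(2)=1 chase 'a': 1 ⇒ 2;  out={3}∪out(2)={3}
  fail(4) 'aacb': from fail(3)=5 chase 'b': 5→0 ⇒ 0;  out={0}∪out(0)={0}
  fail(9) 'caaa': from fail(8)=2 chase 'a': 2 ⇒ 10;  out={2}∪out(10)={2,3}

Scan:
i=0 'a': node 0→1
i=1 'a': node 1→2
i=2 'a': node 2→10  ** P3@[0:2]
i=3 'c': node 10→3 (fail-walked)
i=4 'a': node 3→7 (fail-walked)
i=5 'c': node 7→5 (fail-walked)
i=6 'a': node 5→7
i=7 'a': node 7→8
i=8 'a': node 8→9  ** P2@[5:8],P3@[6:8]
i=9 'a': node 9→10 (fail-walked)  ** P3@[7:9]
i=10 'a': node 10→10 (fail-walked)  ** P3@[8:10]
i=11 'a': node 10→10 (fail-walked)  ** P3@[9:11]
i=12 'a': node 10→10 (fail-walked)  ** P3@[10:12]
i=13 'c': node 10→3 (fail-walked)
i=14 'a': node 3→7 (fail-walked)
i=15 'a': node 7→8
i=16 'a': node 8→9  ** P2@[13:16],P3@[14:16]
i=17 'a': node 9→10 (fail-walked)  ** P3@[15:17]
i=18 'a': node 10→10 (fail-walked)  ** P3@[16:18]
i=19 'c': node 10→3 (fail-walked)
i=20 'c': node 3→6 (fail-walked)  ** P1@[19:20]
i=21 'a': node 6→7 (fail-walked)
i=22 'c': node 7→5 (fail-walked)
i=23 'b': node 5→0 (fail-walked)
i=24 'c': node 0→5
i=25 'c': node 5→6  ** P1@[24:25]
i=26 'c': node 6→6 (fail-walked)  ** P1@[25:26]
i=27 'c': node 6→6 (fail-walked)  ** P1@[26:27]
i=28 'c': node 6→6 (fail-walked)  ** P1@[27:28]
i=29 'b': node 6→0 (fail-walked)
i=30 'a': node 0→1
i=31 'a': node 1→2
i=32 'c': node 2→3
i=33 'b': node 3→4  ** P0@[30:33]
i=34 'a': node 4→1 (fail-walked)
i=35 'a': node 1→2
i=36 'c': node 2→3
i=37 'b': node 3→4  ** P0@[34:37]
i=38 'b': node 4→0 (fail-walked)
i=39 'c': node 0→5
i=40 'b': node 5→0 (fail-walked)
i=41 'c': node 0→5
i=42 'c': node 5→6  ** P1@[41:42]
i=43 'a': node 6→7 (fail-walked)
i=44 'b': node 7→0 (fail-walked)
i=45 'b': node 0→0
i=46 'b': node 0→0
i=47 'c': node 0→5
i=48 'c': node 5→6  ** P1@[47:48]
i=49 'c': node 6→6 (fail-walked)  ** P1@[48:49]
i=50 'c': node 6→6 (fail-walked)  ** P1@[49:50]
i=51 'a': node 6→7 (fail-walked)
i=52 'a': node 7→8
i=53 'a': node 8→9  ** P2@[50:53],P3@[51:53]
i=54 'a': node 9→10 (fail-walked)  ** P3@[52:54]
i=55 'a': node 10→10 (fail-walked)  ** P3@[53:55]
i=56 'a': node 10→10 (fail-walked)  ** P3@[54:56]
i=57 'b': node 10→0 (fail-walked)
i=58 'c': node 0→5
i=59 'a': node 5→7
i=60 'a': node 7→8
i=61 'a': node 8→9  ** P2@[58:61],P3@[59:61]
i=62 'c': node 9→3 (fail-walked)
i=63 'c': node 3→6 (fail-walked)  ** P1@[62:63]
i=64 'c': node 6→6 (fail-walked)  ** P1@[63:64]
i=65 'c': node 6→6 (fail-walked)  ** P1@[64:65]
i=66 'b': node 6→0 (fail-walked)
i=67 'c': node 0→5
i=68 'a': node 5→7
i=69 'a': node 7→8
i=70 'a': node 8→9  ** P2@[67:70],P3@[68:70]
i=71 'c': node 9→3 (fail-walked)
i=72 'c': node 3→6 (fail-walked)  ** P1@[71:72]
i=73 'b': node 6→0 (fail-walked)

Matches: [[2,3],[8,2],[8,3],[9,3],[10,3],[11,3],[12,3],[16,2],[16,3],[17,3],[18,3],[20,1],[25,1],[26,1],[27,1],[28,1],[33,0],[37,0],[42,1],[48,1],[49,1],[50,1],[53,2],[53,3],[54,3],[55,3],[56,3],[61,2],[61,3],[63,1],[64,1],[65,1],[70,2],[70,3],[72,1]]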